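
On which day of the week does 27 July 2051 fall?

January 1, 2051 is a Sunday.
July 27 is day 208 of the year, i.e. 207 days after Jan 1.
207 mod 7 = 4, so advance 4 weekdays from Sunday: Thursday.

Thursday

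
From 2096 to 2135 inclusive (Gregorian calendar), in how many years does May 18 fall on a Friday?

6

Track May 18's weekday year by year (advancing +1, or +2 across a Feb 29):
  2096: Fri ✓  2097: Sat (+1)  2098: Sun (+1)  2099: Mon (+1)  2100: Tue (+1)
  2101: Wed (+1)  2102: Thu (+1)  2103: Fri (+1) ✓  2104: Sun (+2)  2105: Mon (+1)
  2106: Tue (+1)  2107: Wed (+1)  2108: Fri (+2) ✓  2109: Sat (+1)  … (12 more years) …
  2122: Mon (+1)  2123: Tue (+1)  2124: Thu (+2)  2125: Fri (+1) ✓  2126: Sat (+1)
  2127: Sun (+1)  2128: Tue (+2)  2129: Wed (+1)  2130: Thu (+1)  2131: Fri (+1) ✓
  2132: Sun (+2)  2133: Mon (+1)  2134: Tue (+1)  2135: Wed (+1)
Friday years: 2096, 2103, 2108, 2114, 2125, 2131 — 6 in total.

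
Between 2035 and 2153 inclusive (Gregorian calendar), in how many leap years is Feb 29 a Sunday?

3

Leap years in 2035–2153: 29 of them.
Feb 29 weekday advances by 5 (mod 7) from one leap year to the next four years later (or differs when a century non-leap intervenes).
Leap-day weekdays: 2036:Fri 2040:Wed 2044:Mon 2048:Sat 2052:Thu 2056:Tue 2060:Sun✓ 2064:Fri 2068:Wed 2072:Mon 2076:Sat 2080:Thu 2084:Tue …(3 more)… 2104:Fri 2108:Wed 2112:Mon 2116:Sat 2120:Thu 2124:Tue 2128:Sun✓ 2132:Fri 2136:Wed 2140:Mon 2144:Sat 2148:Thu 2152:Tue
Sunday: 2060, 2088, 2128 → 3.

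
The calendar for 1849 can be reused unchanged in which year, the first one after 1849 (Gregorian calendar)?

1855

Two years share a calendar iff Jan 1 falls on the same weekday and both are leap or both are common. 1849: Jan 1 is Monday, common year.
1850: Jan 1 Tuesday, common
1851: Jan 1 Wednesday, common
1852: Jan 1 Thursday, leap
1853: Jan 1 Saturday, common
1854: Jan 1 Sunday, common
1855: Jan 1 Monday, common
1855 matches on both conditions.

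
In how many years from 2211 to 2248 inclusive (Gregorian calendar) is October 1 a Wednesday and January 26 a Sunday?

4

Check each year's weekday for October 1 and January 26:
  2211: Tue/Sat  2212: Thu/Sun  2213: Fri/Tue  2214: Sat/Wed  2215: Sun/Thu  2216: Tue/Fri  2217: Wed/Sun ✓  2218: Thu/Mon  2219: Fri/Tue  2220: Sun/Wed  2221: Mon/Fri  2222: Tue/Sat  2223: Wed/Sun ✓  2224: Fri/Mon  …(10 more)…  2235: Thu/Mon  2236: Sat/Tue  2237: Sun/Thu  2238: Mon/Fri  2239: Tue/Sat  2240: Thu/Sun  2241: Fri/Tue  2242: Sat/Wed  2243: Sun/Thu  2244: Tue/Fri  2245: Wed/Sun ✓  2246: Thu/Mon  2247: Fri/Tue  2248: Sun/Wed
Both conditions hold in: 2217, 2223, 2234, 2245 — 4.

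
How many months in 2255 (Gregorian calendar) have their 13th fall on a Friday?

Check the 13th of each month of 2255: Jan 13: Sat, Feb 13: Tue, Mar 13: Tue, Apr 13: Fri, May 13: Sun, Jun 13: Wed, Jul 13: Fri, Aug 13: Mon, Sep 13: Thu, Oct 13: Sat, Nov 13: Tue, Dec 13: Thu.
Friday occurs in April, July — 2 months.

2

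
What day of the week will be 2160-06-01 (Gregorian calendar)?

January 1, 2160 is a Tuesday.
June 1 is day 153 of the year, i.e. 152 days after Jan 1.
152 mod 7 = 5, so advance 5 weekdays from Tuesday: Sunday.

Sunday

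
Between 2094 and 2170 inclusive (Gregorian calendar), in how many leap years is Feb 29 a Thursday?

Leap years in 2094–2170: 18 of them.
Feb 29 weekday advances by 5 (mod 7) from one leap year to the next four years later (or differs when a century non-leap intervenes).
Leap-day weekdays: 2096:Wed 2104:Fri 2108:Wed 2112:Mon 2116:Sat 2120:Thu✓ 2124:Tue 2128:Sun 2132:Fri 2136:Wed 2140:Mon 2144:Sat 2148:Thu✓ 2152:Tue 2156:Sun 2160:Fri 2164:Wed 2168:Mon
Thursday: 2120, 2148 → 2.

2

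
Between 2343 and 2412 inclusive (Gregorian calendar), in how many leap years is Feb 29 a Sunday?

Leap years in 2343–2412: 18 of them.
Feb 29 weekday advances by 5 (mod 7) from one leap year to the next four years later (or differs when a century non-leap intervenes).
Leap-day weekdays: 2344:Tue 2348:Sun✓ 2352:Fri 2356:Wed 2360:Mon 2364:Sat 2368:Thu 2372:Tue 2376:Sun✓ 2380:Fri 2384:Wed 2388:Mon 2392:Sat 2396:Thu 2400:Tue 2404:Sun✓ 2408:Fri 2412:Wed
Sunday: 2348, 2376, 2404 → 3.

3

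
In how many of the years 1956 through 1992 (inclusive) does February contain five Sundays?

1

February has 28 days (29 in leap years); it has five Sundays when Sunday falls among the first (month-length − 28) days — i.e. when February 1 is Sunday in a leap year (never in a common year).
February 1 by year: 1956:Wed 1957:Fri 1958:Sat 1959:Sun 1960:Mon 1961:Wed 1962:Thu 1963:Fri 1964:Sat 1965:Mon 1966:Tue 1967:Wed 1968:Thu 1969:Sat 1970:Sun …(7 more)… 1978:Wed 1979:Thu 1980:Fri 1981:Sun 1982:Mon 1983:Tue 1984:Wed 1985:Fri 1986:Sat 1987:Sun 1988:Mon 1989:Wed 1990:Thu 1991:Fri 1992:Sat
Years with five Sundays: 1976 → 1.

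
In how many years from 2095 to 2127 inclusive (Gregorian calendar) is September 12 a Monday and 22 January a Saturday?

Check each year's weekday for September 12 and 22 January:
  2095: Mon/Sat ✓  2096: Wed/Sun  2097: Thu/Tue  2098: Fri/Wed  2099: Sat/Thu  2100: Sun/Fri  2101: Mon/Sat ✓  2102: Tue/Sun  2103: Wed/Mon  2104: Fri/Tue  2105: Sat/Thu  2106: Sun/Fri  2107: Mon/Sat ✓  2108: Wed/Sun  …(5 more)…  2114: Wed/Mon  2115: Thu/Tue  2116: Sat/Wed  2117: Sun/Fri  2118: Mon/Sat ✓  2119: Tue/Sun  2120: Thu/Mon  2121: Fri/Wed  2122: Sat/Thu  2123: Sun/Fri  2124: Tue/Sat  2125: Wed/Mon  2126: Thu/Tue  2127: Fri/Wed
Both conditions hold in: 2095, 2101, 2107, 2118 — 4.

4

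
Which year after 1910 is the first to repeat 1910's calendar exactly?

1921

Two years share a calendar iff Jan 1 falls on the same weekday and both are leap or both are common. 1910: Jan 1 is Saturday, common year.
1911: Jan 1 Sunday, common
1912: Jan 1 Monday, leap
1913: Jan 1 Wednesday, common
1914: Jan 1 Thursday, common
1915: Jan 1 Friday, common
1916: Jan 1 Saturday, leap
1917: Jan 1 Monday, common
1918: Jan 1 Tuesday, common
1919: Jan 1 Wednesday, common
1920: Jan 1 Thursday, leap
1921: Jan 1 Saturday, common
1921 matches on both conditions.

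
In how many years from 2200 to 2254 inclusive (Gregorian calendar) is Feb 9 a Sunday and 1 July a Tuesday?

Check each year's weekday for Feb 9 and 1 July:
  2200: Sun/Tue ✓  2201: Mon/Wed  2202: Tue/Thu  2203: Wed/Fri  2204: Thu/Sun  2205: Sat/Mon  2206: Sun/Tue ✓  2207: Mon/Wed  2208: Tue/Fri  2209: Thu/Sat  2210: Fri/Sun  2211: Sat/Mon  2212: Sun/Wed  2213: Tue/Thu  …(27 more)…  2241: Tue/Thu  2242: Wed/Fri  2243: Thu/Sat  2244: Fri/Mon  2245: Sun/Tue ✓  2246: Mon/Wed  2247: Tue/Thu  2248: Wed/Sat  2249: Fri/Sun  2250: Sat/Mon  2251: Sun/Tue ✓  2252: Mon/Thu  2253: Wed/Fri  2254: Thu/Sat
Both conditions hold in: 2200, 2206, 2217, 2223, 2234, 2245, 2251 — 7.

7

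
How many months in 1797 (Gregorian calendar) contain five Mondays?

A month of length L has five Mondays iff its first Monday is on day ≤ L−28 (so day 1–3 in a 31-day month, 1–2 in a 30-day month, day 1 in a leap February).
Checking each month of 1797: Jan starts Sun (31d) ✓; Feb starts Wed (28d); Mar starts Wed (31d); Apr starts Sat (30d); May starts Mon (31d) ✓; Jun starts Thu (30d); Jul starts Sat (31d) ✓; Aug starts Tue (31d); Sep starts Fri (30d); Oct starts Sun (31d) ✓; Nov starts Wed (30d); Dec starts Fri (31d).
Five-Monday months: January, May, July, October → 4.

4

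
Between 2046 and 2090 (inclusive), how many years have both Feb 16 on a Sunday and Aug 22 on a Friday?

Check each year's weekday for Feb 16 and Aug 22:
  2046: Fri/Wed  2047: Sat/Thu  2048: Sun/Sat  2049: Tue/Sun  2050: Wed/Mon  2051: Thu/Tue  2052: Fri/Thu  2053: Sun/Fri ✓  2054: Mon/Sat  2055: Tue/Sun  2056: Wed/Tue  2057: Fri/Wed  2058: Sat/Thu  2059: Sun/Fri ✓  …(17 more)…  2077: Tue/Sun  2078: Wed/Mon  2079: Thu/Tue  2080: Fri/Thu  2081: Sun/Fri ✓  2082: Mon/Sat  2083: Tue/Sun  2084: Wed/Tue  2085: Fri/Wed  2086: Sat/Thu  2087: Sun/Fri ✓  2088: Mon/Sun  2089: Wed/Mon  2090: Thu/Tue
Both conditions hold in: 2053, 2059, 2070, 2081, 2087 — 5.

5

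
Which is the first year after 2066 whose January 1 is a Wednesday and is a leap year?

Jan 1 advances by 2 weekdays after a leap year and by 1 after a common year.
2066: Jan 1 is Friday.
2067: Saturday
2068: Sunday (leap)
2069: Tuesday
2070: Wednesday
2071: Thursday
2072: Friday (leap)
2073: Sunday
2074: Monday
2075: Tuesday
2076: Wednesday (leap)
2076 begins on a Wednesday and is a leap year.

2076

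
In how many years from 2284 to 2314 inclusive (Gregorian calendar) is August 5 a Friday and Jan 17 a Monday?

Check each year's weekday for August 5 and Jan 17:
  2284: Tue/Thu  2285: Wed/Sat  2286: Thu/Sun  2287: Fri/Mon ✓  2288: Sun/Tue  2289: Mon/Thu  2290: Tue/Fri  2291: Wed/Sat  2292: Fri/Sun  2293: Sat/Tue  2294: Sun/Wed  2295: Mon/Thu  2296: Wed/Fri  2297: Thu/Sun  …(3 more)…  2301: Mon/Thu  2302: Tue/Fri  2303: Wed/Sat  2304: Fri/Sun  2305: Sat/Tue  2306: Sun/Wed  2307: Mon/Thu  2308: Wed/Fri  2309: Thu/Sun  2310: Fri/Mon ✓  2311: Sat/Tue  2312: Mon/Wed  2313: Tue/Fri  2314: Wed/Sat
Both conditions hold in: 2287, 2298, 2310 — 3.

3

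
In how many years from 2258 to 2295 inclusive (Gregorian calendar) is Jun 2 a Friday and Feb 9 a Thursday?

Check each year's weekday for Jun 2 and Feb 9:
  2258: Wed/Tue  2259: Thu/Wed  2260: Sat/Thu  2261: Sun/Sat  2262: Mon/Sun  2263: Tue/Mon  2264: Thu/Tue  2265: Fri/Thu ✓  2266: Sat/Fri  2267: Sun/Sat  2268: Tue/Sun  2269: Wed/Tue  2270: Thu/Wed  2271: Fri/Thu ✓  …(10 more)…  2282: Fri/Thu ✓  2283: Sat/Fri  2284: Mon/Sat  2285: Tue/Mon  2286: Wed/Tue  2287: Thu/Wed  2288: Sat/Thu  2289: Sun/Sat  2290: Mon/Sun  2291: Tue/Mon  2292: Thu/Tue  2293: Fri/Thu ✓  2294: Sat/Fri  2295: Sun/Sat
Both conditions hold in: 2265, 2271, 2282, 2293 — 4.

4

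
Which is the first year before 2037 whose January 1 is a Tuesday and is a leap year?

2036

Jan 1 advances by 2 weekdays after a leap year and by 1 after a common year.
2037: Jan 1 is Thursday.
2036: Tuesday (leap)
2036 begins on a Tuesday and is a leap year.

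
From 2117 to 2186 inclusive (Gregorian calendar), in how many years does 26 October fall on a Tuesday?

Track 26 October's weekday year by year (advancing +1, or +2 across a Feb 29):
  2117: Tue ✓  2118: Wed (+1)  2119: Thu (+1)  2120: Sat (+2)  2121: Sun (+1)
  2122: Mon (+1)  2123: Tue (+1) ✓  2124: Thu (+2)  2125: Fri (+1)  2126: Sat (+1)
  2127: Sun (+1)  2128: Tue (+2) ✓  2129: Wed (+1)  2130: Thu (+1)  … (42 more years) …
  2173: Tue (+1) ✓  2174: Wed (+1)  2175: Thu (+1)  2176: Sat (+2)  2177: Sun (+1)
  2178: Mon (+1)  2179: Tue (+1) ✓  2180: Thu (+2)  2181: Fri (+1)  2182: Sat (+1)
  2183: Sun (+1)  2184: Tue (+2) ✓  2185: Wed (+1)  2186: Thu (+1)
Tuesday years: 2117, 2123, 2128, 2134, 2145, 2151, 2156, 2162, 2173, 2179, 2184 — 11 in total.

11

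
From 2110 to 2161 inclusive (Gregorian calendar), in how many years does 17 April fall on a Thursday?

Track 17 April's weekday year by year (advancing +1, or +2 across a Feb 29):
  2110: Thu ✓  2111: Fri (+1)  2112: Sun (+2)  2113: Mon (+1)  2114: Tue (+1)
  2115: Wed (+1)  2116: Fri (+2)  2117: Sat (+1)  2118: Sun (+1)  2119: Mon (+1)
  2120: Wed (+2)  2121: Thu (+1) ✓  2122: Fri (+1)  2123: Sat (+1)  … (24 more years) …
  2148: Wed (+2)  2149: Thu (+1) ✓  2150: Fri (+1)  2151: Sat (+1)  2152: Mon (+2)
  2153: Tue (+1)  2154: Wed (+1)  2155: Thu (+1) ✓  2156: Sat (+2)  2157: Sun (+1)
  2158: Mon (+1)  2159: Tue (+1)  2160: Thu (+2) ✓  2161: Fri (+1)
Thursday years: 2110, 2121, 2127, 2132, 2138, 2149, 2155, 2160 — 8 in total.

8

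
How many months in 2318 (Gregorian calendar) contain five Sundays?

A month of length L has five Sundays iff its first Sunday is on day ≤ L−28 (so day 1–3 in a 31-day month, 1–2 in a 30-day month, day 1 in a leap February).
Checking each month of 2318: Jan starts Tue (31d); Feb starts Fri (28d); Mar starts Fri (31d) ✓; Apr starts Mon (30d); May starts Wed (31d); Jun starts Sat (30d) ✓; Jul starts Mon (31d); Aug starts Thu (31d); Sep starts Sun (30d) ✓; Oct starts Tue (31d); Nov starts Fri (30d); Dec starts Sun (31d) ✓.
Five-Sunday months: March, June, September, December → 4.

4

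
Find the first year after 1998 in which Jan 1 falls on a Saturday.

2000

Jan 1 advances by 2 weekdays after a leap year and by 1 after a common year.
1998: Jan 1 is Thursday.
1999: Friday
2000: Saturday (leap)
2000 begins on a Saturday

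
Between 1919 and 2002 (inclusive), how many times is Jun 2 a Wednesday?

12

Track Jun 2's weekday year by year (advancing +1, or +2 across a Feb 29):
  1919: Mon  1920: Wed (+2) ✓  1921: Thu (+1)  1922: Fri (+1)  1923: Sat (+1)
  1924: Mon (+2)  1925: Tue (+1)  1926: Wed (+1) ✓  1927: Thu (+1)  1928: Sat (+2)
  1929: Sun (+1)  1930: Mon (+1)  1931: Tue (+1)  1932: Thu (+2)  … (56 more years) …
  1989: Fri (+1)  1990: Sat (+1)  1991: Sun (+1)  1992: Tue (+2)  1993: Wed (+1) ✓
  1994: Thu (+1)  1995: Fri (+1)  1996: Sun (+2)  1997: Mon (+1)  1998: Tue (+1)
  1999: Wed (+1) ✓  2000: Fri (+2)  2001: Sat (+1)  2002: Sun (+1)
Wednesday years: 1920, 1926, 1937, 1943, 1948, 1954, 1965, 1971, 1976, 1982, 1993, 1999 — 12 in total.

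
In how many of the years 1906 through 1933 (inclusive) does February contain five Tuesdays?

February has 28 days (29 in leap years); it has five Tuesdays when Tuesday falls among the first (month-length − 28) days — i.e. when February 1 is Tuesday in a leap year (never in a common year).
February 1 by year: 1906:Thu 1907:Fri 1908:Sat 1909:Mon 1910:Tue 1911:Wed 1912:Thu 1913:Sat 1914:Sun 1915:Mon 1916:Tue✓ 1917:Thu 1918:Fri 1919:Sat 1920:Sun 1921:Tue 1922:Wed 1923:Thu 1924:Fri 1925:Sun 1926:Mon 1927:Tue 1928:Wed 1929:Fri 1930:Sat 1931:Sun 1932:Mon 1933:Wed
Years with five Tuesdays: 1916 → 1.

1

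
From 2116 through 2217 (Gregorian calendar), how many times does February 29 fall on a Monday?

Leap years in 2116–2217: 25 of them.
Feb 29 weekday advances by 5 (mod 7) from one leap year to the next four years later (or differs when a century non-leap intervenes).
Leap-day weekdays: 2116:Sat 2120:Thu 2124:Tue 2128:Sun 2132:Fri 2136:Wed 2140:Mon✓ 2144:Sat 2148:Thu 2152:Tue 2156:Sun 2160:Fri 2164:Wed 2168:Mon✓ 2172:Sat 2176:Thu 2180:Tue 2184:Sun 2188:Fri 2192:Wed 2196:Mon✓ 2204:Wed 2208:Mon✓ 2212:Sat 2216:Thu
Monday: 2140, 2168, 2196, 2208 → 4.

4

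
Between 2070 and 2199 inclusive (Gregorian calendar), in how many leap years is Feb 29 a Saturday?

4

Leap years in 2070–2199: 31 of them.
Feb 29 weekday advances by 5 (mod 7) from one leap year to the next four years later (or differs when a century non-leap intervenes).
Leap-day weekdays: 2072:Mon 2076:Sat✓ 2080:Thu 2084:Tue 2088:Sun 2092:Fri 2096:Wed 2104:Fri 2108:Wed 2112:Mon 2116:Sat✓ 2120:Thu 2124:Tue …(5 more)… 2148:Thu 2152:Tue 2156:Sun 2160:Fri 2164:Wed 2168:Mon 2172:Sat✓ 2176:Thu 2180:Tue 2184:Sun 2188:Fri 2192:Wed 2196:Mon
Saturday: 2076, 2116, 2144, 2172 → 4.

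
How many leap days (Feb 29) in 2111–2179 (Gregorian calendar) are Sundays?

Leap years in 2111–2179: 17 of them.
Feb 29 weekday advances by 5 (mod 7) from one leap year to the next four years later (or differs when a century non-leap intervenes).
Leap-day weekdays: 2112:Mon 2116:Sat 2120:Thu 2124:Tue 2128:Sun✓ 2132:Fri 2136:Wed 2140:Mon 2144:Sat 2148:Thu 2152:Tue 2156:Sun✓ 2160:Fri 2164:Wed 2168:Mon 2172:Sat 2176:Thu
Sunday: 2128, 2156 → 2.

2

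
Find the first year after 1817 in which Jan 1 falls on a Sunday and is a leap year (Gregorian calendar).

1832

Jan 1 advances by 2 weekdays after a leap year and by 1 after a common year.
1817: Jan 1 is Wednesday.
1818: Thursday
1819: Friday
1820: Saturday (leap)
1821: Monday
1822: Tuesday
1823: Wednesday
1824: Thursday (leap)
1825: Saturday
1826: Sunday
1827: Monday
1828: Tuesday (leap)
1829: Thursday
1830: Friday
1831: Saturday
1832: Sunday (leap)
1832 begins on a Sunday and is a leap year.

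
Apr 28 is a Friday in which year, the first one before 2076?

2073

From one year to the next, a fixed date's weekday advances by 1, or by 2 when a Feb 29 lies between the two dates.
2076: April 28 is Tuesday.
2075: Sunday (−2)
2074: Saturday (−1)
2073: Friday (−1)
Apr 28 falls on a Friday in 2073.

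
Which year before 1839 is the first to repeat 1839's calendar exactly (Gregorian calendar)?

1833

Two years share a calendar iff Jan 1 falls on the same weekday and both are leap or both are common. 1839: Jan 1 is Tuesday, common year.
1838: Jan 1 Monday, common
1837: Jan 1 Sunday, common
1836: Jan 1 Friday, leap
1835: Jan 1 Thursday, common
1834: Jan 1 Wednesday, common
1833: Jan 1 Tuesday, common
1833 matches on both conditions.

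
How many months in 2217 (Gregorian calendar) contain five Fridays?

4

A month of length L has five Fridays iff its first Friday is on day ≤ L−28 (so day 1–3 in a 31-day month, 1–2 in a 30-day month, day 1 in a leap February).
Checking each month of 2217: Jan starts Wed (31d) ✓; Feb starts Sat (28d); Mar starts Sat (31d); Apr starts Tue (30d); May starts Thu (31d) ✓; Jun starts Sun (30d); Jul starts Tue (31d); Aug starts Fri (31d) ✓; Sep starts Mon (30d); Oct starts Wed (31d) ✓; Nov starts Sat (30d); Dec starts Mon (31d).
Five-Friday months: January, May, August, October → 4.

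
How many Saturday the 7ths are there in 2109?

2

Check the 7th of each month of 2109: Jan 7: Mon, Feb 7: Thu, Mar 7: Thu, Apr 7: Sun, May 7: Tue, Jun 7: Fri, Jul 7: Sun, Aug 7: Wed, Sep 7: Sat, Oct 7: Mon, Nov 7: Thu, Dec 7: Sat.
Saturday occurs in September, December — 2 months.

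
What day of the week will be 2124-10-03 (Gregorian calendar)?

January 1, 2124 is a Saturday.
October 3 is day 277 of the year, i.e. 276 days after Jan 1.
276 mod 7 = 3, so advance 3 weekdays from Saturday: Tuesday.

Tuesday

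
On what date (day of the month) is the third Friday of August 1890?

August 1, 1890 is a Friday, so the first Friday is the 1st.
The third Friday is 1 + 14 = 15.

15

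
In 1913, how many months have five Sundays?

A month of length L has five Sundays iff its first Sunday is on day ≤ L−28 (so day 1–3 in a 31-day month, 1–2 in a 30-day month, day 1 in a leap February).
Checking each month of 1913: Jan starts Wed (31d); Feb starts Sat (28d); Mar starts Sat (31d) ✓; Apr starts Tue (30d); May starts Thu (31d); Jun starts Sun (30d) ✓; Jul starts Tue (31d); Aug starts Fri (31d) ✓; Sep starts Mon (30d); Oct starts Wed (31d); Nov starts Sat (30d) ✓; Dec starts Mon (31d).
Five-Sunday months: March, June, August, November → 4.

4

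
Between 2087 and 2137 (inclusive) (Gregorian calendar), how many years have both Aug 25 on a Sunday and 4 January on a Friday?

Check each year's weekday for Aug 25 and 4 January:
  2087: Mon/Sat  2088: Wed/Sun  2089: Thu/Tue  2090: Fri/Wed  2091: Sat/Thu  2092: Mon/Fri  2093: Tue/Sun  2094: Wed/Mon  2095: Thu/Tue  2096: Sat/Wed  2097: Sun/Fri ✓  2098: Mon/Sat  2099: Tue/Sun  2100: Wed/Mon  …(23 more)…  2124: Fri/Tue  2125: Sat/Thu  2126: Sun/Fri ✓  2127: Mon/Sat  2128: Wed/Sun  2129: Thu/Tue  2130: Fri/Wed  2131: Sat/Thu  2132: Mon/Fri  2133: Tue/Sun  2134: Wed/Mon  2135: Thu/Tue  2136: Sat/Wed  2137: Sun/Fri ✓
Both conditions hold in: 2097, 2109, 2115, 2126, 2137 — 5.

5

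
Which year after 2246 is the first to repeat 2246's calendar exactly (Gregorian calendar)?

2257

Two years share a calendar iff Jan 1 falls on the same weekday and both are leap or both are common. 2246: Jan 1 is Thursday, common year.
2247: Jan 1 Friday, common
2248: Jan 1 Saturday, leap
2249: Jan 1 Monday, common
2250: Jan 1 Tuesday, common
2251: Jan 1 Wednesday, common
2252: Jan 1 Thursday, leap
2253: Jan 1 Saturday, common
2254: Jan 1 Sunday, common
2255: Jan 1 Monday, common
2256: Jan 1 Tuesday, leap
2257: Jan 1 Thursday, common
2257 matches on both conditions.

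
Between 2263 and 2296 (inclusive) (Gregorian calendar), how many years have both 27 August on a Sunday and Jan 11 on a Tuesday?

1

Check each year's weekday for 27 August and Jan 11:
  2263: Thu/Sun  2264: Sat/Mon  2265: Sun/Wed  2266: Mon/Thu  2267: Tue/Fri  2268: Thu/Sat  2269: Fri/Mon  2270: Sat/Tue  2271: Sun/Wed  2272: Tue/Thu  2273: Wed/Sat  2274: Thu/Sun  2275: Fri/Mon  2276: Sun/Tue ✓  …(6 more)…  2283: Mon/Thu  2284: Wed/Fri  2285: Thu/Sun  2286: Fri/Mon  2287: Sat/Tue  2288: Mon/Wed  2289: Tue/Fri  2290: Wed/Sat  2291: Thu/Sun  2292: Sat/Mon  2293: Sun/Wed  2294: Mon/Thu  2295: Tue/Fri  2296: Thu/Sat
Both conditions hold in: 2276 — 1.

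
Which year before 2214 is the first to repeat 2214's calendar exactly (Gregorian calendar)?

2203

Two years share a calendar iff Jan 1 falls on the same weekday and both are leap or both are common. 2214: Jan 1 is Saturday, common year.
2213: Jan 1 Friday, common
2212: Jan 1 Wednesday, leap
2211: Jan 1 Tuesday, common
2210: Jan 1 Monday, common
2209: Jan 1 Sunday, common
2208: Jan 1 Friday, leap
2207: Jan 1 Thursday, common
2206: Jan 1 Wednesday, common
2205: Jan 1 Tuesday, common
2204: Jan 1 Sunday, leap
2203: Jan 1 Saturday, common
2203 matches on both conditions.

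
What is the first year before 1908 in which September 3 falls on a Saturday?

1904

From one year to the next, a fixed date's weekday advances by 1, or by 2 when a Feb 29 lies between the two dates.
1908: September 3 is Thursday.
1907: Tuesday (−2)
1906: Monday (−1)
1905: Sunday (−1)
1904: Saturday (−1)
September 3 falls on a Saturday in 1904.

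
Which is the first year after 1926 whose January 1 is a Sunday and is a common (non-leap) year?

1933

Jan 1 advances by 2 weekdays after a leap year and by 1 after a common year.
1926: Jan 1 is Friday.
1927: Saturday
1928: Sunday (leap)
1929: Tuesday
1930: Wednesday
1931: Thursday
1932: Friday (leap)
1933: Sunday
1933 begins on a Sunday and is a common year.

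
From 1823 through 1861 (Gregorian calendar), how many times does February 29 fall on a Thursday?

1

Leap years in 1823–1861: 10 of them.
Feb 29 weekday advances by 5 (mod 7) from one leap year to the next four years later (or differs when a century non-leap intervenes).
Leap-day weekdays: 1824:Sun 1828:Fri 1832:Wed 1836:Mon 1840:Sat 1844:Thu✓ 1848:Tue 1852:Sun 1856:Fri 1860:Wed
Thursday: 1844 → 1.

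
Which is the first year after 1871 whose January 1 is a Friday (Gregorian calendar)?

Jan 1 advances by 2 weekdays after a leap year and by 1 after a common year.
1871: Jan 1 is Sunday.
1872: Monday (leap)
1873: Wednesday
1874: Thursday
1875: Friday
1875 begins on a Friday

1875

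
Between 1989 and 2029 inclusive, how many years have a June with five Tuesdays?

12

June has 30 days; it has five Tuesdays when Tuesday falls among the first (month-length − 28) days — i.e. when June 1 is one of Tuesday/Monday.
June 1 by year: 1989:Thu 1990:Fri 1991:Sat 1992:Mon✓ 1993:Tue✓ 1994:Wed 1995:Thu 1996:Sat 1997:Sun 1998:Mon✓ 1999:Tue✓ 2000:Thu 2001:Fri 2002:Sat 2003:Sun …(11 more)… 2015:Mon✓ 2016:Wed 2017:Thu 2018:Fri 2019:Sat 2020:Mon✓ 2021:Tue✓ 2022:Wed 2023:Thu 2024:Sat 2025:Sun 2026:Mon✓ 2027:Tue✓ 2028:Thu 2029:Fri
Years with five Tuesdays: 1992, 1993, 1998, 1999, 2004, 2009, 2010, 2015, 2020, 2021, 2026, 2027 → 12.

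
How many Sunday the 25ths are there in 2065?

Check the 25th of each month of 2065: Jan 25: Sun, Feb 25: Wed, Mar 25: Wed, Apr 25: Sat, May 25: Mon, Jun 25: Thu, Jul 25: Sat, Aug 25: Tue, Sep 25: Fri, Oct 25: Sun, Nov 25: Wed, Dec 25: Fri.
Sunday occurs in January, October — 2 months.

2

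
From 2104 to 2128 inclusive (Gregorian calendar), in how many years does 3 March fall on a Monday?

4

Track 3 March's weekday year by year (advancing +1, or +2 across a Feb 29):
  2104: Mon ✓  2105: Tue (+1)  2106: Wed (+1)  2107: Thu (+1)  2108: Sat (+2)
  2109: Sun (+1)  2110: Mon (+1) ✓  2111: Tue (+1)  2112: Thu (+2)  2113: Fri (+1)
  2114: Sat (+1)  2115: Sun (+1)  2116: Tue (+2)  2117: Wed (+1)  2118: Thu (+1)
  2119: Fri (+1)  2120: Sun (+2)  2121: Mon (+1) ✓  2122: Tue (+1)  2123: Wed (+1)
  2124: Fri (+2)  2125: Sat (+1)  2126: Sun (+1)  2127: Mon (+1) ✓  2128: Wed (+2)
Monday years: 2104, 2110, 2121, 2127 — 4 in total.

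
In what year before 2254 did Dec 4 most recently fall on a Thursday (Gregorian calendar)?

2251

From one year to the next, a fixed date's weekday advances by 1, or by 2 when a Feb 29 lies between the two dates.
2254: December 4 is Monday.
2253: Sunday (−1)
2252: Saturday (−1)
2251: Thursday (−2)
Dec 4 falls on a Thursday in 2251.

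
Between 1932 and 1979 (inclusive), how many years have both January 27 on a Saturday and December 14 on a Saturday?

Check each year's weekday for January 27 and December 14:
  1932: Wed/Wed  1933: Fri/Thu  1934: Sat/Fri  1935: Sun/Sat  1936: Mon/Mon  1937: Wed/Tue  1938: Thu/Wed  1939: Fri/Thu  1940: Sat/Sat ✓  1941: Mon/Sun  1942: Tue/Mon  1943: Wed/Tue  1944: Thu/Thu  1945: Sat/Fri  …(20 more)…  1966: Thu/Wed  1967: Fri/Thu  1968: Sat/Sat ✓  1969: Mon/Sun  1970: Tue/Mon  1971: Wed/Tue  1972: Thu/Thu  1973: Sat/Fri  1974: Sun/Sat  1975: Mon/Sun  1976: Tue/Tue  1977: Thu/Wed  1978: Fri/Thu  1979: Sat/Fri
Both conditions hold in: 1940, 1968 — 2.

2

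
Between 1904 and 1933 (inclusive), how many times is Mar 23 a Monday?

Track Mar 23's weekday year by year (advancing +1, or +2 across a Feb 29):
  1904: Wed  1905: Thu (+1)  1906: Fri (+1)  1907: Sat (+1)  1908: Mon (+2) ✓
  1909: Tue (+1)  1910: Wed (+1)  1911: Thu (+1)  1912: Sat (+2)  1913: Sun (+1)
  1914: Mon (+1) ✓  1915: Tue (+1)  1916: Thu (+2)  1917: Fri (+1)  1918: Sat (+1)
  1919: Sun (+1)  1920: Tue (+2)  1921: Wed (+1)  1922: Thu (+1)  1923: Fri (+1)
  1924: Sun (+2)  1925: Mon (+1) ✓  1926: Tue (+1)  1927: Wed (+1)  1928: Fri (+2)
  1929: Sat (+1)  1930: Sun (+1)  1931: Mon (+1) ✓  1932: Wed (+2)  1933: Thu (+1)
Monday years: 1908, 1914, 1925, 1931 — 4 in total.

4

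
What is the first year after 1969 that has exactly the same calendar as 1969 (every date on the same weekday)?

1975

Two years share a calendar iff Jan 1 falls on the same weekday and both are leap or both are common. 1969: Jan 1 is Wednesday, common year.
1970: Jan 1 Thursday, common
1971: Jan 1 Friday, common
1972: Jan 1 Saturday, leap
1973: Jan 1 Monday, common
1974: Jan 1 Tuesday, common
1975: Jan 1 Wednesday, common
1975 matches on both conditions.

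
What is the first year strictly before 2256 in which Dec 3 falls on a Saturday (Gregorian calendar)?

From one year to the next, a fixed date's weekday advances by 1, or by 2 when a Feb 29 lies between the two dates.
2256: December 3 is Wednesday.
2255: Monday (−2)
2254: Sunday (−1)
2253: Saturday (−1)
Dec 3 falls on a Saturday in 2253.

2253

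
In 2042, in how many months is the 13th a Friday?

Check the 13th of each month of 2042: Jan 13: Mon, Feb 13: Thu, Mar 13: Thu, Apr 13: Sun, May 13: Tue, Jun 13: Fri, Jul 13: Sun, Aug 13: Wed, Sep 13: Sat, Oct 13: Mon, Nov 13: Thu, Dec 13: Sat.
Friday occurs in June — 1 month.

1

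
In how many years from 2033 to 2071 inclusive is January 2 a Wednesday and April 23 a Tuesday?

4

Check each year's weekday for January 2 and April 23:
  2033: Sun/Sat  2034: Mon/Sun  2035: Tue/Mon  2036: Wed/Wed  2037: Fri/Thu  2038: Sat/Fri  2039: Sun/Sat  2040: Mon/Mon  2041: Wed/Tue ✓  2042: Thu/Wed  2043: Fri/Thu  2044: Sat/Sat  2045: Mon/Sun  2046: Tue/Mon  …(11 more)…  2058: Wed/Tue ✓  2059: Thu/Wed  2060: Fri/Fri  2061: Sun/Sat  2062: Mon/Sun  2063: Tue/Mon  2064: Wed/Wed  2065: Fri/Thu  2066: Sat/Fri  2067: Sun/Sat  2068: Mon/Mon  2069: Wed/Tue ✓  2070: Thu/Wed  2071: Fri/Thu
Both conditions hold in: 2041, 2047, 2058, 2069 — 4.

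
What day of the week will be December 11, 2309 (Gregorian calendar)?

January 1, 2309 is a Friday.
December 11 is day 345 of the year, i.e. 344 days after Jan 1.
344 mod 7 = 1, so advance 1 weekday from Friday: Saturday.

Saturday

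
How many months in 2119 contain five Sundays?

A month of length L has five Sundays iff its first Sunday is on day ≤ L−28 (so day 1–3 in a 31-day month, 1–2 in a 30-day month, day 1 in a leap February).
Checking each month of 2119: Jan starts Sun (31d) ✓; Feb starts Wed (28d); Mar starts Wed (31d); Apr starts Sat (30d) ✓; May starts Mon (31d); Jun starts Thu (30d); Jul starts Sat (31d) ✓; Aug starts Tue (31d); Sep starts Fri (30d); Oct starts Sun (31d) ✓; Nov starts Wed (30d); Dec starts Fri (31d) ✓.
Five-Sunday months: January, April, July, October, December → 5.

5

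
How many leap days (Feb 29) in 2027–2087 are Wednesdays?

Leap years in 2027–2087: 15 of them.
Feb 29 weekday advances by 5 (mod 7) from one leap year to the next four years later (or differs when a century non-leap intervenes).
Leap-day weekdays: 2028:Tue 2032:Sun 2036:Fri 2040:Wed✓ 2044:Mon 2048:Sat 2052:Thu 2056:Tue 2060:Sun 2064:Fri 2068:Wed✓ 2072:Mon 2076:Sat 2080:Thu 2084:Tue
Wednesday: 2040, 2068 → 2.

2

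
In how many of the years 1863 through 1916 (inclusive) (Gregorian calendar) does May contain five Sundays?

May has 31 days; it has five Sundays when Sunday falls among the first (month-length − 28) days — i.e. when May 1 is one of Sunday/Saturday/Friday.
May 1 by year: 1863:Fri✓ 1864:Sun✓ 1865:Mon 1866:Tue 1867:Wed 1868:Fri✓ 1869:Sat✓ 1870:Sun✓ 1871:Mon 1872:Wed 1873:Thu 1874:Fri✓ 1875:Sat✓ 1876:Mon 1877:Tue …(24 more)… 1902:Thu 1903:Fri✓ 1904:Sun✓ 1905:Mon 1906:Tue 1907:Wed 1908:Fri✓ 1909:Sat✓ 1910:Sun✓ 1911:Mon 1912:Wed 1913:Thu 1914:Fri✓ 1915:Sat✓ 1916:Mon
Years with five Sundays: 1863, 1864, 1868, 1869, 1870, 1874, 1875, 1880, 1881, 1885, 1886, 1887, 1891, 1892, 1896, 1897, 1898, 1903, 1904, 1908, 1909, 1910, 1914, 1915 → 24.

24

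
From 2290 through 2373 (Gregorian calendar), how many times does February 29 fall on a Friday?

2

Leap years in 2290–2373: 20 of them.
Feb 29 weekday advances by 5 (mod 7) from one leap year to the next four years later (or differs when a century non-leap intervenes).
Leap-day weekdays: 2292:Mon 2296:Sat 2304:Mon 2308:Sat 2312:Thu 2316:Tue 2320:Sun 2324:Fri✓ 2328:Wed 2332:Mon 2336:Sat 2340:Thu 2344:Tue 2348:Sun 2352:Fri✓ 2356:Wed 2360:Mon 2364:Sat 2368:Thu 2372:Tue
Friday: 2324, 2352 → 2.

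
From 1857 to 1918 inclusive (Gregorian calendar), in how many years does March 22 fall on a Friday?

Track March 22's weekday year by year (advancing +1, or +2 across a Feb 29):
  1857: Sun  1858: Mon (+1)  1859: Tue (+1)  1860: Thu (+2)  1861: Fri (+1) ✓
  1862: Sat (+1)  1863: Sun (+1)  1864: Tue (+2)  1865: Wed (+1)  1866: Thu (+1)
  1867: Fri (+1) ✓  1868: Sun (+2)  1869: Mon (+1)  1870: Tue (+1)  … (34 more years) …
  1905: Wed (+1)  1906: Thu (+1)  1907: Fri (+1) ✓  1908: Sun (+2)  1909: Mon (+1)
  1910: Tue (+1)  1911: Wed (+1)  1912: Fri (+2) ✓  1913: Sat (+1)  1914: Sun (+1)
  1915: Mon (+1)  1916: Wed (+2)  1917: Thu (+1)  1918: Fri (+1) ✓
Friday years: 1861, 1867, 1872, 1878, 1889, 1895, 1901, 1907, 1912, 1918 — 10 in total.

10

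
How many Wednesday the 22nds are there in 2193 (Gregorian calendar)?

1

Check the 22nd of each month of 2193: Jan 22: Tue, Feb 22: Fri, Mar 22: Fri, Apr 22: Mon, May 22: Wed, Jun 22: Sat, Jul 22: Mon, Aug 22: Thu, Sep 22: Sun, Oct 22: Tue, Nov 22: Fri, Dec 22: Sun.
Wednesday occurs in May — 1 month.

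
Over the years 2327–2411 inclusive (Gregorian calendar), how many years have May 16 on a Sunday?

Track May 16's weekday year by year (advancing +1, or +2 across a Feb 29):
  2327: Mon  2328: Wed (+2)  2329: Thu (+1)  2330: Fri (+1)  2331: Sat (+1)
  2332: Mon (+2)  2333: Tue (+1)  2334: Wed (+1)  2335: Thu (+1)  2336: Sat (+2)
  2337: Sun (+1) ✓  2338: Mon (+1)  2339: Tue (+1)  2340: Thu (+2)  … (57 more years) …
  2398: Sat (+1)  2399: Sun (+1) ✓  2400: Tue (+2)  2401: Wed (+1)  2402: Thu (+1)
  2403: Fri (+1)  2404: Sun (+2) ✓  2405: Mon (+1)  2406: Tue (+1)  2407: Wed (+1)
  2408: Fri (+2)  2409: Sat (+1)  2410: Sun (+1) ✓  2411: Mon (+1)
Sunday years: 2337, 2343, 2348, 2354, 2365, 2371, 2376, 2382, 2393, 2399, 2404, 2410 — 12 in total.

12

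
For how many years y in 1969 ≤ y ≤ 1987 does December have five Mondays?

9

December has 31 days; it has five Mondays when Monday falls among the first (month-length − 28) days — i.e. when December 1 is one of Monday/Sunday/Saturday.
December 1 by year: 1969:Mon✓ 1970:Tue 1971:Wed 1972:Fri 1973:Sat✓ 1974:Sun✓ 1975:Mon✓ 1976:Wed 1977:Thu 1978:Fri 1979:Sat✓ 1980:Mon✓ 1981:Tue 1982:Wed 1983:Thu 1984:Sat✓ 1985:Sun✓ 1986:Mon✓ 1987:Tue
Years with five Mondays: 1969, 1973, 1974, 1975, 1979, 1980, 1984, 1985, 1986 → 9.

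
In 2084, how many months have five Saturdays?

5

A month of length L has five Saturdays iff its first Saturday is on day ≤ L−28 (so day 1–3 in a 31-day month, 1–2 in a 30-day month, day 1 in a leap February).
Checking each month of 2084: Jan starts Sat (31d) ✓; Feb starts Tue (29d); Mar starts Wed (31d); Apr starts Sat (30d) ✓; May starts Mon (31d); Jun starts Thu (30d); Jul starts Sat (31d) ✓; Aug starts Tue (31d); Sep starts Fri (30d) ✓; Oct starts Sun (31d); Nov starts Wed (30d); Dec starts Fri (31d) ✓.
Five-Saturday months: January, April, July, September, December → 5.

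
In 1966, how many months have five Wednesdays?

A month of length L has five Wednesdays iff its first Wednesday is on day ≤ L−28 (so day 1–3 in a 31-day month, 1–2 in a 30-day month, day 1 in a leap February).
Checking each month of 1966: Jan starts Sat (31d); Feb starts Tue (28d); Mar starts Tue (31d) ✓; Apr starts Fri (30d); May starts Sun (31d); Jun starts Wed (30d) ✓; Jul starts Fri (31d); Aug starts Mon (31d) ✓; Sep starts Thu (30d); Oct starts Sat (31d); Nov starts Tue (30d) ✓; Dec starts Thu (31d).
Five-Wednesday months: March, June, August, November → 4.

4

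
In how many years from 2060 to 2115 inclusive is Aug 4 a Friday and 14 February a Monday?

Check each year's weekday for Aug 4 and 14 February:
  2060: Wed/Sat  2061: Thu/Mon  2062: Fri/Tue  2063: Sat/Wed  2064: Mon/Thu  2065: Tue/Sat  2066: Wed/Sun  2067: Thu/Mon  2068: Sat/Tue  2069: Sun/Thu  2070: Mon/Fri  2071: Tue/Sat  2072: Thu/Sun  2073: Fri/Tue  …(28 more)…  2102: Fri/Tue  2103: Sat/Wed  2104: Mon/Thu  2105: Tue/Sat  2106: Wed/Sun  2107: Thu/Mon  2108: Sat/Tue  2109: Sun/Thu  2110: Mon/Fri  2111: Tue/Sat  2112: Thu/Sun  2113: Fri/Tue  2114: Sat/Wed  2115: Sun/Thu
Both conditions hold in: 2084 — 1.

1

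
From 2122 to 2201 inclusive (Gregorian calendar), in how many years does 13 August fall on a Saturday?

11

Track 13 August's weekday year by year (advancing +1, or +2 across a Feb 29):
  2122: Thu  2123: Fri (+1)  2124: Sun (+2)  2125: Mon (+1)  2126: Tue (+1)
  2127: Wed (+1)  2128: Fri (+2)  2129: Sat (+1) ✓  2130: Sun (+1)  2131: Mon (+1)
  2132: Wed (+2)  2133: Thu (+1)  2134: Fri (+1)  2135: Sat (+1) ✓  … (52 more years) …
  2188: Wed (+2)  2189: Thu (+1)  2190: Fri (+1)  2191: Sat (+1) ✓  2192: Mon (+2)
  2193: Tue (+1)  2194: Wed (+1)  2195: Thu (+1)  2196: Sat (+2) ✓  2197: Sun (+1)
  2198: Mon (+1)  2199: Tue (+1)  2200: Wed (+1)  2201: Thu (+1)
Saturday years: 2129, 2135, 2140, 2146, 2157, 2163, 2168, 2174, 2185, 2191, 2196 — 11 in total.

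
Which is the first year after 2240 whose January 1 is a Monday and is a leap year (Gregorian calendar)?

2244

Jan 1 advances by 2 weekdays after a leap year and by 1 after a common year.
2240: Jan 1 is Wednesday (leap).
2241: Friday
2242: Saturday
2243: Sunday
2244: Monday (leap)
2244 begins on a Monday and is a leap year.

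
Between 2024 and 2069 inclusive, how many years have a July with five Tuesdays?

July has 31 days; it has five Tuesdays when Tuesday falls among the first (month-length − 28) days — i.e. when July 1 is one of Tuesday/Monday/Sunday.
July 1 by year: 2024:Mon✓ 2025:Tue✓ 2026:Wed 2027:Thu 2028:Sat 2029:Sun✓ 2030:Mon✓ 2031:Tue✓ 2032:Thu 2033:Fri 2034:Sat 2035:Sun✓ 2036:Tue✓ 2037:Wed 2038:Thu …(16 more)… 2055:Thu 2056:Sat 2057:Sun✓ 2058:Mon✓ 2059:Tue✓ 2060:Thu 2061:Fri 2062:Sat 2063:Sun✓ 2064:Tue✓ 2065:Wed 2066:Thu 2067:Fri 2068:Sun✓ 2069:Mon✓
Years with five Tuesdays: 2024, 2025, 2029, 2030, 2031, 2035, 2036, 2040, 2041, 2042, 2046, 2047, 2052, 2053, 2057, 2058, 2059, 2063, 2064, 2068, 2069 → 21.

21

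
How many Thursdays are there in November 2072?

4

November 2072 has 30 days and begins on Tuesday.
The first Thursday is November 3.
Thursdays fall on 3, 10, 17, 24 — that's 4.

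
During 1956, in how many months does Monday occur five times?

5

A month of length L has five Mondays iff its first Monday is on day ≤ L−28 (so day 1–3 in a 31-day month, 1–2 in a 30-day month, day 1 in a leap February).
Checking each month of 1956: Jan starts Sun (31d) ✓; Feb starts Wed (29d); Mar starts Thu (31d); Apr starts Sun (30d) ✓; May starts Tue (31d); Jun starts Fri (30d); Jul starts Sun (31d) ✓; Aug starts Wed (31d); Sep starts Sat (30d); Oct starts Mon (31d) ✓; Nov starts Thu (30d); Dec starts Sat (31d) ✓.
Five-Monday months: January, April, July, October, December → 5.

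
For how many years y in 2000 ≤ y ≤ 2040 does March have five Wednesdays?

March has 31 days; it has five Wednesdays when Wednesday falls among the first (month-length − 28) days — i.e. when March 1 is one of Wednesday/Tuesday/Monday.
March 1 by year: 2000:Wed✓ 2001:Thu 2002:Fri 2003:Sat 2004:Mon✓ 2005:Tue✓ 2006:Wed✓ 2007:Thu 2008:Sat 2009:Sun 2010:Mon✓ 2011:Tue✓ 2012:Thu 2013:Fri 2014:Sat …(11 more)… 2026:Sun 2027:Mon✓ 2028:Wed✓ 2029:Thu 2030:Fri 2031:Sat 2032:Mon✓ 2033:Tue✓ 2034:Wed✓ 2035:Thu 2036:Sat 2037:Sun 2038:Mon✓ 2039:Tue✓ 2040:Thu
Years with five Wednesdays: 2000, 2004, 2005, 2006, 2010, 2011, 2016, 2017, 2021, 2022, 2023, 2027, 2028, 2032, 2033, 2034, 2038, 2039 → 18.

18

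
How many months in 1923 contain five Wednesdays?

A month of length L has five Wednesdays iff its first Wednesday is on day ≤ L−28 (so day 1–3 in a 31-day month, 1–2 in a 30-day month, day 1 in a leap February).
Checking each month of 1923: Jan starts Mon (31d) ✓; Feb starts Thu (28d); Mar starts Thu (31d); Apr starts Sun (30d); May starts Tue (31d) ✓; Jun starts Fri (30d); Jul starts Sun (31d); Aug starts Wed (31d) ✓; Sep starts Sat (30d); Oct starts Mon (31d) ✓; Nov starts Thu (30d); Dec starts Sat (31d).
Five-Wednesday months: January, May, August, October → 4.

4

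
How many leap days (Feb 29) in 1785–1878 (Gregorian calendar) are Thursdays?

Leap years in 1785–1878: 22 of them.
Feb 29 weekday advances by 5 (mod 7) from one leap year to the next four years later (or differs when a century non-leap intervenes).
Leap-day weekdays: 1788:Fri 1792:Wed 1796:Mon 1804:Wed 1808:Mon 1812:Sat 1816:Thu✓ 1820:Tue 1824:Sun 1828:Fri 1832:Wed 1836:Mon 1840:Sat 1844:Thu✓ 1848:Tue 1852:Sun 1856:Fri 1860:Wed 1864:Mon 1868:Sat 1872:Thu✓ 1876:Tue
Thursday: 1816, 1844, 1872 → 3.

3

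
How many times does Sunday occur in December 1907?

December 1907 has 31 days and begins on Sunday.
The first Sunday is December 1.
Sundays fall on 1, 8, 15, 22, 29 — that's 5.

5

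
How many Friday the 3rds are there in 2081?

Check the 3rd of each month of 2081: Jan 3: Fri, Feb 3: Mon, Mar 3: Mon, Apr 3: Thu, May 3: Sat, Jun 3: Tue, Jul 3: Thu, Aug 3: Sun, Sep 3: Wed, Oct 3: Fri, Nov 3: Mon, Dec 3: Wed.
Friday occurs in January, October — 2 months.

2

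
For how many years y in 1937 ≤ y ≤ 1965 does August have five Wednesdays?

August has 31 days; it has five Wednesdays when Wednesday falls among the first (month-length − 28) days — i.e. when August 1 is one of Wednesday/Tuesday/Monday.
August 1 by year: 1937:Sun 1938:Mon✓ 1939:Tue✓ 1940:Thu 1941:Fri 1942:Sat 1943:Sun 1944:Tue✓ 1945:Wed✓ 1946:Thu 1947:Fri 1948:Sun 1949:Mon✓ 1950:Tue✓ 1951:Wed✓ 1952:Fri 1953:Sat 1954:Sun 1955:Mon✓ 1956:Wed✓ 1957:Thu 1958:Fri 1959:Sat 1960:Mon✓ 1961:Tue✓ 1962:Wed✓ 1963:Thu 1964:Sat 1965:Sun
Years with five Wednesdays: 1938, 1939, 1944, 1945, 1949, 1950, 1951, 1955, 1956, 1960, 1961, 1962 → 12.

12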